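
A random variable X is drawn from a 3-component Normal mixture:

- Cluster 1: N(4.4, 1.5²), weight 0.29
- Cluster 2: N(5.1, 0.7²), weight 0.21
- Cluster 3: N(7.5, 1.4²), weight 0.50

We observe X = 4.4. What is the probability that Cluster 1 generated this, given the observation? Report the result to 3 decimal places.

0.476

Apply Bayes' rule: the posterior for each component is proportional to its prior times its likelihood at x.
Normal densities:
  p_1 = 0.265962
  p_2 = 0.345672
  p_3 = 0.0245525
Multiply by the mixture weights:
  π_1·p_1 = 0.29 × 0.265962 = 0.0771288
  π_2·p_2 = 0.21 × 0.345672 = 0.0725912
  π_3·p_3 = 0.50 × 0.0245525 = 0.0122763
Marginal: 0.0771288 + 0.0725912 + 0.0122763 = 0.161996
P(Cluster 1 | the observation) ≈ 0.476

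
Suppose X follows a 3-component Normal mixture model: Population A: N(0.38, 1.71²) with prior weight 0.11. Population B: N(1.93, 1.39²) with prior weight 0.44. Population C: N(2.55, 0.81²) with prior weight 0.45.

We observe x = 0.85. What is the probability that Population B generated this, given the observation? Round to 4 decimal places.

The responsibility of component k is π_k f_k(x) divided by Σ_j π_j f_j(x).
Evaluate each component's likelihood at the observed value:
  f_A = 0.224652
  f_B = 0.212229
  f_C = 0.0544417
Prior × likelihood for each component:
  π_A·f_A = 0.11 × 0.224652 = 0.0247117
  π_B·f_B = 0.44 × 0.212229 = 0.0933807
  π_C·f_C = 0.45 × 0.0544417 = 0.0244987
Denominator: 0.0247117 + 0.0933807 + 0.0244987 = 0.142591
Responsibility of Population B: 0.0933807 / 0.142591 ≈ 0.6549

0.6549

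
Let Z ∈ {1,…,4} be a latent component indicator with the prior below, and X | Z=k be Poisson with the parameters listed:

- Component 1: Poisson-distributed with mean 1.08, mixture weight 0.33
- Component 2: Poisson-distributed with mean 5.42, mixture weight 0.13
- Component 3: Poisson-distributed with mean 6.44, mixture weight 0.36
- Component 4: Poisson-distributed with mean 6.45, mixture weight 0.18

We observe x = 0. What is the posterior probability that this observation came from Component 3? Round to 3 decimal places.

The responsibility of component k is P(Z=k) f_k(x) divided by Σ_j P(Z=j) f_j(x).
Poisson probabilities:
  L_1 = 0.339596
  L_2 = 0.00442715
  L_3 = 0.00159641
  L_4 = 0.00158052
Prior × likelihood for each component:
  P(Z=1)·L_1 = 0.33 × 0.339596 = 0.112067
  P(Z=2)·L_2 = 0.13 × 0.00442715 = 0.000575529
  P(Z=3)·L_3 = 0.36 × 0.00159641 = 0.000574706
  P(Z=4)·L_4 = 0.18 × 0.00158052 = 0.000284494
Marginal: 0.112067 + 0.000575529 + 0.000574706 + 0.000284494 = 0.113501
P(Component 3 | the observation) ≈ 0.005

0.005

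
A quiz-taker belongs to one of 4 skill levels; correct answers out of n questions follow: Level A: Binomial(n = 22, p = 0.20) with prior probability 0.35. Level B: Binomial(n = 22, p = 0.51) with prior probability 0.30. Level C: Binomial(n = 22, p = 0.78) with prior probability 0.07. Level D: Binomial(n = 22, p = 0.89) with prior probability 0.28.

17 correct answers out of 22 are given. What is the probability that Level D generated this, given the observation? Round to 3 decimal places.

0.501

By Bayes' theorem, P(k | x) = P(Z=k) f_k(x) / Σ_j P(Z=j) f_j(x).
Component likelihoods at x = 17 correct answers out of 22:
  f_A = C(22,17)·0.20^17·0.80^5 = 26334·1.31072e-12·0.32768 = 1.13104e-08
  f_B = C(22,17)·0.51^17·0.49^5 = 26334·1.0683e-05·0.0282475 = 0.00794676
  f_C = C(22,17)·0.78^17·0.22^5 = 26334·0.0146423·0.000515363 = 0.198719
  f_D = C(22,17)·0.89^17·0.11^5 = 26334·0.137921·1.61051e-05 = 0.0584939
Unnormalised posteriors:
  P(Z=A)·f_A = 0.35 × 1.13104e-08 = 3.95863e-09
  P(Z=B)·f_B = 0.30 × 0.00794676 = 0.00238403
  P(Z=C)·f_C = 0.07 × 0.198719 = 0.0139103
  P(Z=D)·f_D = 0.28 × 0.0584939 = 0.0163783
Evidence: 3.95863e-09 + 0.00238403 + 0.0139103 + 0.0163783 = 0.0326726
So the posterior for Level D is 0.0163783 / 0.0326726 ≈ 0.501.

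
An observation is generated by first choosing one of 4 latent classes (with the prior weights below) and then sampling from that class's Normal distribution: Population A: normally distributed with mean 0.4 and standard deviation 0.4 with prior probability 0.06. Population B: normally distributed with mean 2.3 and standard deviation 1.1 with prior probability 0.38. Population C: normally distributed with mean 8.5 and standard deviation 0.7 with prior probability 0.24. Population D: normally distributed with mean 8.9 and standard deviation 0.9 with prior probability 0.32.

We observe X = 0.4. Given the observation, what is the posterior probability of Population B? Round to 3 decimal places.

By Bayes' theorem, P(k | x) = w_k f_k(x) / Σ_j w_j f_j(x).
Evaluate each component's likelihood at the observed value:
  L_A = (1/(0.4·√(2π)))·exp(−(0.4−0.4)²/(2·0.4²)) = 0.997356·exp(-0.00000) = 0.997356
  L_B = (1/(1.1·√(2π)))·exp(−(0.4−2.3)²/(2·1.1²)) = 0.362675·exp(-1.49174) = 0.0815952
  L_C = (1/(0.7·√(2π)))·exp(−(0.4−8.5)²/(2·0.7²)) = 0.569918·exp(-66.94898) = 4.78894e-30
  L_D = (1/(0.9·√(2π)))·exp(−(0.4−8.9)²/(2·0.9²)) = 0.443269·exp(-44.59877) = 1.89526e-20
Unnormalised posteriors:
  w_A·L_A = 0.06 × 0.997356 = 0.0598413
  w_B·L_B = 0.38 × 0.0815952 = 0.0310062
  w_C·L_C = 0.24 × 4.78894e-30 = 1.14935e-30
  w_D·L_D = 0.32 × 1.89526e-20 = 6.06485e-21
Sum: 0.0598413 + 0.0310062 + 1.14935e-30 + 6.06485e-21 = 0.0908475
P(Population B | data) = 0.0310062 / 0.0908475 ≈ 0.341

0.341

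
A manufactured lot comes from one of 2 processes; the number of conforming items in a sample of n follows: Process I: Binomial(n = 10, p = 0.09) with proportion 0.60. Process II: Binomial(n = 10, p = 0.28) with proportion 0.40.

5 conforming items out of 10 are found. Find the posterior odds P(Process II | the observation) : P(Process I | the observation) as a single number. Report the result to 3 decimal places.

Only the two components matter; the odds are (π_i f_i(x)) / (π_j f_j(x)).
Evaluate each component's likelihood at the observed value:
  p_I = C(10,5)·0.09^5·0.91^5 = 252·5.9049e-06·0.624032 = 0.000928582
  p_II = C(10,5)·0.28^5·0.72^5 = 252·0.00172104·0.193492 = 0.0839176
0.033567 / 0.000557149 ≈ 60.248

60.248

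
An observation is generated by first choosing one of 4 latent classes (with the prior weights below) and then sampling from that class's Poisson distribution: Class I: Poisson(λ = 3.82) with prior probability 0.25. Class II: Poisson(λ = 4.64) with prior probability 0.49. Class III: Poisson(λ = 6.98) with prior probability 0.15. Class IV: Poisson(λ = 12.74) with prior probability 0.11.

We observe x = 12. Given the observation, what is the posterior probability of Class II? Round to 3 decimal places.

0.057

Posterior ∝ prior × likelihood, so P(k | x) ∝ π_k f_k(x); normalise over all components.
Poisson probabilities:
  f_I = 0.000441996
  f_II = 0.00200795
  f_III = 0.0259748
  f_IV = 0.111888
Prior × likelihood for each component:
  π_I·f_I = 0.25 × 0.000441996 = 0.000110499
  π_II·f_II = 0.49 × 0.00200795 = 0.000983894
  π_III·f_III = 0.15 × 0.0259748 = 0.00389622
  π_IV·f_IV = 0.11 × 0.111888 = 0.0123077
Evidence: 0.000110499 + 0.000983894 + 0.00389622 + 0.0123077 = 0.0172983
P(Class II | x) = 0.000983894 / 0.0172983 ≈ 0.057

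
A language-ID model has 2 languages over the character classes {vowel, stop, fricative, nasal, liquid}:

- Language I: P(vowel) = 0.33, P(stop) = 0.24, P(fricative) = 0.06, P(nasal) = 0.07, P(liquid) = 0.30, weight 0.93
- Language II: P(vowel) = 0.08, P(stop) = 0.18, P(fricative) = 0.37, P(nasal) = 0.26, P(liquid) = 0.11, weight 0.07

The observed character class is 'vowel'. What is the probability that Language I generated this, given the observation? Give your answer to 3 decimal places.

The responsibility of component k is w_k f_k(x) divided by Σ_j w_j f_j(x).
Component likelihoods at x = 'vowel':
  f_I = 0.33
  f_II = 0.08
Unnormalised posteriors:
  w_I·f_I = 0.93 × 0.33 = 0.3069
  w_II·f_II = 0.07 × 0.08 = 0.0056
Sum: 0.3069 + 0.0056 = 0.3125
So the posterior for Language I is 0.3069 / 0.3125 ≈ 0.982.

0.982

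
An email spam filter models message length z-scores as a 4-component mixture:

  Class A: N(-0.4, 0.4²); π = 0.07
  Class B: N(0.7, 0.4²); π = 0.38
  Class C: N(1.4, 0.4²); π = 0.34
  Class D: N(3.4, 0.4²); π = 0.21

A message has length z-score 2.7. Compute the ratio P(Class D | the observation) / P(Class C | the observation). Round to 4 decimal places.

26.2630

Since P(k|x) ∝ w_k f_k(x), the posterior odds are w_i f_i(x) / (w_j f_j(x)).
Component likelihoods at x = 2.7:
  p_A = 9.04574e-14
  p_B = 3.7168e-06
  p_C = 0.00507262
  p_D = 0.215693
Posterior odds = (w_D·p_D) / (w_C·p_C) = (0.21·0.215693) / (0.34·0.00507262) = 0.0452956 / 0.00172469 ≈ 26.2630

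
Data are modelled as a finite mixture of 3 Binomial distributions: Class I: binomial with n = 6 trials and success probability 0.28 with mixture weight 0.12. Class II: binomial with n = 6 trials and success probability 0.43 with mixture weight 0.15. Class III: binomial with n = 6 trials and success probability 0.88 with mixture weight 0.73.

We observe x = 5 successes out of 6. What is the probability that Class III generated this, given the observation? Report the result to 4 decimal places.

Apply Bayes' rule: the posterior for each component is proportional to its prior times its likelihood at x.
Evaluate each component's likelihood at the observed value:
  f_I = 0.00743488
  f_II = 0.0502769
  f_III = 0.379967
Unnormalised posteriors:
  π_I·f_I = 0.12 × 0.00743488 = 0.000892185
  π_II·f_II = 0.15 × 0.0502769 = 0.00754153
  π_III·f_III = 0.73 × 0.379967 = 0.277376
Sum: 0.000892185 + 0.00754153 + 0.277376 = 0.28581
So the posterior for Class III is 0.277376 / 0.28581 ≈ 0.9705.

0.9705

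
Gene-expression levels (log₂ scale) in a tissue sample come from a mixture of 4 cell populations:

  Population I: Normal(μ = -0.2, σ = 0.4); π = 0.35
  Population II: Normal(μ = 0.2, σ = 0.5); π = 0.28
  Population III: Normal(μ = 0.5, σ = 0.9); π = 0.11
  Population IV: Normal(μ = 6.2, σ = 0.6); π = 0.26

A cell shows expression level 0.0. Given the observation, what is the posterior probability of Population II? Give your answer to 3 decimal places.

0.371

The responsibility of component k is w_k f_k(x) divided by Σ_j w_j f_j(x).
Evaluate each component's likelihood at the observed value:
  p_I = 0.880163
  p_II = 0.73654
  p_III = 0.37988
  p_IV = 4.32772e-24
Unnormalised posteriors:
  w_I·p_I = 0.35 × 0.880163 = 0.308057
  w_II·p_II = 0.28 × 0.73654 = 0.206231
  w_III·p_III = 0.11 × 0.37988 = 0.0417868
  w_IV·p_IV = 0.26 × 4.32772e-24 = 1.12521e-24
Sum: 0.308057 + 0.206231 + 0.0417868 + 1.12521e-24 = 0.556075
Responsibility of Population II: 0.206231 / 0.556075 ≈ 0.371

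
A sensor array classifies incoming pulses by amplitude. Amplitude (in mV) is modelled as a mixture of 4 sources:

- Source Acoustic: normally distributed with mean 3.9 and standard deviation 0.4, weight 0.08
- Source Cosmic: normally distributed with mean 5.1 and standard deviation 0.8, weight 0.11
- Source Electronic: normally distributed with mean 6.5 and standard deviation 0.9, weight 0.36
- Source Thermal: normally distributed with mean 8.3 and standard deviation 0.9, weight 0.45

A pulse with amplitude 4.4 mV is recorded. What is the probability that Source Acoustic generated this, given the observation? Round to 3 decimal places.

0.433

By Bayes' theorem, P(k | x) = P(Z=k) f_k(x) / Σ_j P(Z=j) f_j(x).
Evaluate each component's likelihood at the observed value:
  p_Acoustic = (1/(0.4·√(2π)))·exp(−(4.4−3.9)²/(2·0.4²)) = 0.997356·exp(-0.78125) = 0.456623
  p_Cosmic = (1/(0.8·√(2π)))·exp(−(4.4−5.1)²/(2·0.8²)) = 0.498678·exp(-0.38281) = 0.340069
  p_Electronic = (1/(0.9·√(2π)))·exp(−(4.4−6.5)²/(2·0.9²)) = 0.443269·exp(-2.72222) = 0.0291354
  p_Thermal = (1/(0.9·√(2π)))·exp(−(4.4−8.3)²/(2·0.9²)) = 0.443269·exp(-9.38889) = 3.70787e-05
Multiply by the mixture weights:
  P(Z=Acoustic)·p_Acoustic = 0.08 × 0.456623 = 0.0365298
  P(Z=Cosmic)·p_Cosmic = 0.11 × 0.340069 = 0.0374076
  P(Z=Electronic)·p_Electronic = 0.36 × 0.0291354 = 0.0104888
  P(Z=Thermal)·p_Thermal = 0.45 × 3.70787e-05 = 1.66854e-05
Denominator: 0.0365298 + 0.0374076 + 0.0104888 + 1.66854e-05 = 0.0844428
P(Source Acoustic | the observation) ≈ 0.433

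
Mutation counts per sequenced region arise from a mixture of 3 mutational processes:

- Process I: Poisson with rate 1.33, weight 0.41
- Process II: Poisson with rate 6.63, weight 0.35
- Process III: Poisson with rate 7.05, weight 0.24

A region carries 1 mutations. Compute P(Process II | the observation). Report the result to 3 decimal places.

0.021

P(component k | x) = w_k·f_k(x) / marginal(x), where marginal(x) = Σ_j w_j·f_j(x).
Poisson probabilities:
  L_I = e^(−1.33)·1.33^1/1! = 0.351755
  L_II = e^(−6.63)·6.63^1/1! = 0.00875268
  L_III = e^(−7.05)·7.05^1/1! = 0.00611523
Prior × likelihood for each component:
  w_I·L_I = 0.41 × 0.351755 = 0.144219
  w_II·L_II = 0.35 × 0.00875268 = 0.00306344
  w_III·L_III = 0.24 × 0.00611523 = 0.00146766
Evidence: 0.144219 + 0.00306344 + 0.00146766 = 0.148751
P(Process II | x) ≈ 0.021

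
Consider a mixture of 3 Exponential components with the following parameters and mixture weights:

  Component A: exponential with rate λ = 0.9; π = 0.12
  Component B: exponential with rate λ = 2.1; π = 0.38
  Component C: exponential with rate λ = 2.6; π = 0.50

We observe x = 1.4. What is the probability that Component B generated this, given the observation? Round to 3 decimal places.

0.394

The responsibility of component k is w_k f_k(x) divided by Σ_j w_j f_j(x).
Exponential densities:
  f_A = 0.9·e^(−0.9·1.4) = 0.9·e^(−1.2600) = 0.255289
  f_B = 2.1·e^(−2.1·1.4) = 2.1·e^(−2.9400) = 0.111018
  f_C = 2.6·e^(−2.6·1.4) = 2.6·e^(−3.6400) = 0.0682561
Unnormalised posteriors:
  w_A·f_A = 0.12 × 0.255289 = 0.0306346
  w_B·f_B = 0.38 × 0.111018 = 0.0421869
  w_C·f_C = 0.50 × 0.0682561 = 0.034128
Marginal: 0.0306346 + 0.0421869 + 0.034128 = 0.10695
P(Component B | x) ≈ 0.394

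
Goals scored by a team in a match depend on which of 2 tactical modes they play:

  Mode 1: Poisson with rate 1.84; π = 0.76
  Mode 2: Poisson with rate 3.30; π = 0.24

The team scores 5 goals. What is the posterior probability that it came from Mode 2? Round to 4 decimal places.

The responsibility of component k is w_k f_k(x) divided by Σ_j w_j f_j(x).
Component likelihoods at x = 5 goals:
  f_1 = e^(−1.84)·1.84^5/5! = 0.027913
  f_2 = e^(−3.30)·3.30^5/5! = 0.120286
Prior × likelihood for each component:
  w_1·f_1 = 0.76 × 0.027913 = 0.0212139
  w_2·f_2 = 0.24 × 0.120286 = 0.0288687
Marginal: 0.0212139 + 0.0288687 = 0.0500826
P(Mode 2 | x) ≈ 0.5764

0.5764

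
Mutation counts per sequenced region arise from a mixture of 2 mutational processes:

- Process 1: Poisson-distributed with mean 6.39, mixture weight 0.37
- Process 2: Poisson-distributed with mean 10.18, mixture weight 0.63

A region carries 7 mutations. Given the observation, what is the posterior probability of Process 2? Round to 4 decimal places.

Posterior ∝ prior × likelihood, so P(k | x) ∝ P(Z=k) f_k(x); normalise over all components.
Component likelihoods at x = 7 mutations:
  p_1 = e^(−6.39)·6.39^7/7! = 0.144855
  p_2 = e^(−10.18)·10.18^7/7! = 0.0852484
Multiply by the mixture weights:
  P(Z=1)·p_1 = 0.37 × 0.144855 = 0.0535964
  P(Z=2)·p_2 = 0.63 × 0.0852484 = 0.0537065
Evidence: 0.0535964 + 0.0537065 = 0.107303
P(Process 2 | 7 mutations) = 0.0537065 / 0.107303 ≈ 0.5005

0.5005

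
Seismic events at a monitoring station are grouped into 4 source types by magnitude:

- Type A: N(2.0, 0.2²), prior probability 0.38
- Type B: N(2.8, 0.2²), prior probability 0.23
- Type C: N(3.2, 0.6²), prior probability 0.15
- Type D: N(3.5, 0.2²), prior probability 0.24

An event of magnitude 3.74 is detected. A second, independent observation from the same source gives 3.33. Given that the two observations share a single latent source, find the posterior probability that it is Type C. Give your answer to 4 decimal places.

0.1177

P(component k | x) = P(Z=k)·f_k(x) / marginal(x), where marginal(x) = Σ_j P(Z=j)·f_j(x).
Since both observations come from the same component, the likelihood for component k is f_k(x₁)·f_k(x₂).
  L_A = [(1/(0.2·√(2π)))·exp(−(3.74−2.0)²/(2·0.2²)) = 1.994711·exp(-37.84500) = 7.31148e-17] × [4.97836e-10] = 3.63992e-26
  L_B = [(1/(0.2·√(2π)))·exp(−(3.74−2.8)²/(2·0.2²)) = 1.994711·exp(-11.04500) = 3.18491e-05] × [0.0595612] = 1.89697e-06
  L_C = [(1/(0.6·√(2π)))·exp(−(3.74−3.2)²/(2·0.6²)) = 0.664904·exp(-0.40500) = 0.443475] × [0.649479] = 0.288028
  L_D = [(1/(0.2·√(2π)))·exp(−(3.74−3.5)²/(2·0.2²)) = 1.994711·exp(-0.72000) = 0.97093] × [1.38992] = 1.34952
Unnormalised posteriors:
  P(Z=A)·L_A = 0.38 × 3.63992e-26 = 1.38317e-26
  P(Z=B)·L_B = 0.23 × 1.89697e-06 = 4.36304e-07
  P(Z=C)·L_C = 0.15 × 0.288028 = 0.0432042
  P(Z=D)·L_D = 0.24 × 1.34952 = 0.323885
Marginal: 1.38317e-26 + 4.36304e-07 + 0.0432042 + 0.323885 = 0.367089
P(Type C | data) = 0.0432042 / 0.367089 ≈ 0.1177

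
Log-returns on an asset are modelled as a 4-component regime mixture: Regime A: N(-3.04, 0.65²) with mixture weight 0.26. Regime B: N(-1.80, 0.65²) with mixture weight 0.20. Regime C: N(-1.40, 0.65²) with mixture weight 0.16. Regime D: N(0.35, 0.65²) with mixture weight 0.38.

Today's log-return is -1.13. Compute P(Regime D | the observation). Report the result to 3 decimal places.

0.096

The responsibility of component k is π_k f_k(x) divided by Σ_j π_j f_j(x).
Component likelihoods at x = -1.13:
  p_A = 0.00818515
  p_B = 0.360812
  p_C = 0.563027
  p_D = 0.0459434
Weight by the priors:
  π_A·p_A = 0.26 × 0.00818515 = 0.00212814
  π_B·p_B = 0.20 × 0.360812 = 0.0721624
  π_C·p_C = 0.16 × 0.563027 = 0.0900843
  π_D·p_D = 0.38 × 0.0459434 = 0.0174585
Evidence: 0.00212814 + 0.0721624 + 0.0900843 + 0.0174585 = 0.181833
Responsibility of Regime D: 0.0174585 / 0.181833 ≈ 0.096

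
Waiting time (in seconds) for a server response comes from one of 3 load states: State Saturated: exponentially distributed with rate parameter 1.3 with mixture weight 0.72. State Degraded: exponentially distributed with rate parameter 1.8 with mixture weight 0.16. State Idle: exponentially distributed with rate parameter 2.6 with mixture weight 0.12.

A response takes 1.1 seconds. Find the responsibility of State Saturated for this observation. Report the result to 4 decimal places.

Posterior ∝ prior × likelihood, so P(k | x) ∝ π_k f_k(x); normalise over all components.
Component likelihoods at x = 1.1 seconds:
  p_Saturated = 0.311102
  p_Degraded = 0.248525
  p_Idle = 0.148899
Unnormalised posteriors:
  π_Saturated·p_Saturated = 0.72 × 0.311102 = 0.223993
  π_Degraded·p_Degraded = 0.16 × 0.248525 = 0.0397639
  π_Idle·p_Idle = 0.12 × 0.148899 = 0.0178679
Sum: 0.223993 + 0.0397639 + 0.0178679 = 0.281625
So the posterior for State Saturated is 0.223993 / 0.281625 ≈ 0.7954.

0.7954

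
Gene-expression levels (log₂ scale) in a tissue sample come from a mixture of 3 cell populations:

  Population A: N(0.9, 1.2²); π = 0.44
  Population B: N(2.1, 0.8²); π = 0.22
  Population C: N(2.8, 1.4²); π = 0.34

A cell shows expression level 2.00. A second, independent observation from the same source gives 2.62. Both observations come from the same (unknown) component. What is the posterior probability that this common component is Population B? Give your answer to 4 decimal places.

The responsibility of component k is π_k f_k(x) divided by Σ_j π_j f_j(x).
Since both observations come from the same component, the likelihood for component k is f_k(x₁)·f_k(x₂).
  p_A = [(1/(1.2·√(2π)))·exp(−(2.00−0.9)²/(2·1.2²)) = 0.332452·exp(-0.42014) = 0.218406] × [0.119018] = 0.0259942
  p_B = [(1/(0.8·√(2π)))·exp(−(2.00−2.1)²/(2·0.8²)) = 0.498678·exp(-0.00781) = 0.494797] × [0.403715] = 0.199757
  p_C = [(1/(1.4·√(2π)))·exp(−(2.00−2.8)²/(2·1.4²)) = 0.284959·exp(-0.16327) = 0.242034] × [0.282613] = 0.0684021
Prior × likelihood for each component:
  π_A·p_A = 0.44 × 0.0259942 = 0.0114375
  π_B·p_B = 0.22 × 0.199757 = 0.0439466
  π_C·p_C = 0.34 × 0.0684021 = 0.0232567
Sum: 0.0114375 + 0.0439466 + 0.0232567 = 0.0786408
So the posterior for Population B is 0.0439466 / 0.0786408 ≈ 0.5588.

0.5588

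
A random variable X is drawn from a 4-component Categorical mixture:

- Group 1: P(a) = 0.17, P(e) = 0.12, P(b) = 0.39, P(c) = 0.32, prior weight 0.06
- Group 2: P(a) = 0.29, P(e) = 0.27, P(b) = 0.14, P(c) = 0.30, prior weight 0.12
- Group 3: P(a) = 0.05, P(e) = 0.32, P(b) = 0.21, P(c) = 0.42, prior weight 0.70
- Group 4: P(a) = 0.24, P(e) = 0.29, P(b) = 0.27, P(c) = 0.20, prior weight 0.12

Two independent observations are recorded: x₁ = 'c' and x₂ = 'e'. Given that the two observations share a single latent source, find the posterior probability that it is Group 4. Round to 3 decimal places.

P(component k | x) = π_k·f_k(x) / marginal(x), where marginal(x) = Σ_j π_j·f_j(x).
Since both observations come from the same component, the likelihood for component k is f_k(x₁)·f_k(x₂).
  p_1 = [P(c | comp) = 0.32] × [0.12] = 0.0384
  p_2 = [P(c | comp) = 0.30] × [0.27] = 0.081
  p_3 = [P(c | comp) = 0.42] × [0.32] = 0.1344
  p_4 = [P(c | comp) = 0.20] × [0.29] = 0.058
Unnormalised posteriors:
  π_1·p_1 = 0.06 × 0.0384 = 0.002304
  π_2·p_2 = 0.12 × 0.081 = 0.00972
  π_3·p_3 = 0.70 × 0.1344 = 0.09408
  π_4·p_4 = 0.12 × 0.058 = 0.00696
Evidence: 0.002304 + 0.00972 + 0.09408 + 0.00696 = 0.113064
So the posterior for Group 4 is 0.00696 / 0.113064 ≈ 0.062.

0.062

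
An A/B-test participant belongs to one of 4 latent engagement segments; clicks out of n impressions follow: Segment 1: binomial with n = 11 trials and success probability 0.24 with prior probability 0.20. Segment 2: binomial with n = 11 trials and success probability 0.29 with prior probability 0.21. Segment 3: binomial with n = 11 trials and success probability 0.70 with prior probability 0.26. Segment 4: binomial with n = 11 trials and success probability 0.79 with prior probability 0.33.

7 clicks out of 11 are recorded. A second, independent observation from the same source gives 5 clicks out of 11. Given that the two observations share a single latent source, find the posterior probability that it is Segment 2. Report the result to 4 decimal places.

Apply Bayes' rule: the posterior for each component is proportional to its prior times its likelihood at x.
Since both observations come from the same component, the likelihood for component k is f_k(x₁)·f_k(x₂).
  f_1 = [0.00504948] × [0.0708891] = 0.000357954
  f_2 = [0.0144655] × [0.12139] = 0.00175596
  f_3 = [0.220133] × [0.0566056] = 0.0124608
  f_4 = [0.123248] × [0.0121925] = 0.00150271
Weight by the priors:
  π_1·f_1 = 0.20 × 0.000357954 = 7.15907e-05
  π_2·f_2 = 0.21 × 0.00175596 = 0.000368752
  π_3·f_3 = 0.26 × 0.0124608 = 0.0032398
  π_4·f_4 = 0.33 × 0.00150271 = 0.000495893
Marginal: 7.15907e-05 + 0.000368752 + 0.0032398 + 0.000495893 = 0.00417604
P(Segment 2 | data) ≈ 0.0883

0.0883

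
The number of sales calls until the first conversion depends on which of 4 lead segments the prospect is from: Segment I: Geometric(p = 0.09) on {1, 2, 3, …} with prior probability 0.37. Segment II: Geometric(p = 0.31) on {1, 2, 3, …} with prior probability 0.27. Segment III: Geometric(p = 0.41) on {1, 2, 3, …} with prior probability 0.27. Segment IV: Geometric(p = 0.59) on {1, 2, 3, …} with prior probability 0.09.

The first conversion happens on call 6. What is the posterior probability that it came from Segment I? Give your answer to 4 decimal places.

By Bayes' theorem, P(k | x) = π_k f_k(x) / Σ_j π_j f_j(x).
Component likelihoods at x = 6:
  f_I = 0.0561629
  f_II = 0.048485
  f_III = 0.0293119
  f_IV = 0.00683552
Unnormalised posteriors:
  π_I·f_I = 0.37 × 0.0561629 = 0.0207803
  π_II·f_II = 0.27 × 0.048485 = 0.0130909
  π_III·f_III = 0.27 × 0.0293119 = 0.00791421
  π_IV·f_IV = 0.09 × 0.00683552 = 0.000615196
Denominator: 0.0207803 + 0.0130909 + 0.00791421 + 0.000615196 = 0.0424006
P(Segment I | data) = 0.0207803 / 0.0424006 ≈ 0.4901

0.4901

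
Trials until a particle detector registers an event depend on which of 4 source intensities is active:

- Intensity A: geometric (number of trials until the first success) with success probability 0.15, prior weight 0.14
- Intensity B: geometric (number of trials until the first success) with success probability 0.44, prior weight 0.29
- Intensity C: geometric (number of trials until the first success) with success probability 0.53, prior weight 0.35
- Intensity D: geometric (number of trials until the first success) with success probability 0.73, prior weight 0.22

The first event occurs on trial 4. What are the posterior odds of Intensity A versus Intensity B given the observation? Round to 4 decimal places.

Since P(k|x) ∝ w_k f_k(x), the posterior odds are w_i f_i(x) / (w_j f_j(x)).
Evaluate each component's likelihood at the observed value:
  L_A = 0.15·(1−0.15)^3 = 0.15·0.614125 = 0.0921187
  L_B = 0.44·(1−0.44)^3 = 0.44·0.175616 = 0.077271
  L_C = 0.53·(1−0.53)^3 = 0.53·0.103823 = 0.0550262
  L_D = 0.73·(1−0.73)^3 = 0.73·0.019683 = 0.0143686
Posterior odds = (w_A·L_A) / (w_B·L_B) = (0.14·0.0921187) / (0.29·0.077271) = 0.0128966 / 0.0224086 ≈ 0.5755

0.5755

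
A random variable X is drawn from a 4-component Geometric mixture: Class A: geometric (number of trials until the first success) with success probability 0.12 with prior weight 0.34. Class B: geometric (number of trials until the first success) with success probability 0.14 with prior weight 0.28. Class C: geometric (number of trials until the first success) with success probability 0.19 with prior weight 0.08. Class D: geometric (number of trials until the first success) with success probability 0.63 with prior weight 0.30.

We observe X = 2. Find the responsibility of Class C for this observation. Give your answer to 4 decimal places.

0.0811

The responsibility of component k is π_k f_k(x) divided by Σ_j π_j f_j(x).
Component likelihoods at x = 2:
  f_A = 0.1056
  f_B = 0.1204
  f_C = 0.1539
  f_D = 0.2331
Prior × likelihood for each component:
  π_A·f_A = 0.34 × 0.1056 = 0.035904
  π_B·f_B = 0.28 × 0.1204 = 0.033712
  π_C·f_C = 0.08 × 0.1539 = 0.012312
  π_D·f_D = 0.30 × 0.2331 = 0.06993
Sum: 0.035904 + 0.033712 + 0.012312 + 0.06993 = 0.151858
P(Class C | x) = 0.012312 / 0.151858 ≈ 0.0811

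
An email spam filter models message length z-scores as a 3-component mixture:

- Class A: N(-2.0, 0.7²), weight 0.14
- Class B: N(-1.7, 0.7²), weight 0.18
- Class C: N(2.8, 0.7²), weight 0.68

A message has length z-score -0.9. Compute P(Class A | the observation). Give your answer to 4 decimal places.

The responsibility of component k is P(Z=k) f_k(x) divided by Σ_j P(Z=j) f_j(x).
Evaluate each component's likelihood at the observed value:
  p_A = (1/(0.7·√(2π)))·exp(−(-0.9−-2.0)²/(2·0.7²)) = 0.569918·exp(-1.23469) = 0.165803
  p_B = (1/(0.7·√(2π)))·exp(−(-0.9−-1.7)²/(2·0.7²)) = 0.569918·exp(-0.65306) = 0.296614
  p_C = (1/(0.7·√(2π)))·exp(−(-0.9−2.8)²/(2·0.7²)) = 0.569918·exp(-13.96939) = 4.88634e-07
Unnormalised posteriors:
  P(Z=A)·p_A = 0.14 × 0.165803 = 0.0232124
  P(Z=B)·p_B = 0.18 × 0.296614 = 0.0533905
  P(Z=C)·p_C = 0.68 × 4.88634e-07 = 3.32271e-07
Normaliser: 0.0232124 + 0.0533905 + 3.32271e-07 = 0.0766032
P(Class A | -0.9) = 0.0232124 / 0.0766032 ≈ 0.3030

0.3030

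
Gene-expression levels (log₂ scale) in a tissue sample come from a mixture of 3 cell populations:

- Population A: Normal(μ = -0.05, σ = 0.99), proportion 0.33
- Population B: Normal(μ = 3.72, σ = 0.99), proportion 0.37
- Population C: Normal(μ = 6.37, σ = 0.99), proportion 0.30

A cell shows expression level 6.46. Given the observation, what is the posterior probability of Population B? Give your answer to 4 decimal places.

0.0262

Posterior ∝ prior × likelihood, so P(k | x) ∝ π_k f_k(x); normalise over all components.
Normal densities:
  f_A = 1.64324e-10
  f_B = 0.00874822
  f_C = 0.40131
Weight by the priors:
  π_A·f_A = 0.33 × 1.64324e-10 = 5.42269e-11
  π_B·f_B = 0.37 × 0.00874822 = 0.00323684
  π_C·f_C = 0.30 × 0.40131 = 0.120393
Sum: 5.42269e-11 + 0.00323684 + 0.120393 = 0.12363
P(Population B | the observation) ≈ 0.0262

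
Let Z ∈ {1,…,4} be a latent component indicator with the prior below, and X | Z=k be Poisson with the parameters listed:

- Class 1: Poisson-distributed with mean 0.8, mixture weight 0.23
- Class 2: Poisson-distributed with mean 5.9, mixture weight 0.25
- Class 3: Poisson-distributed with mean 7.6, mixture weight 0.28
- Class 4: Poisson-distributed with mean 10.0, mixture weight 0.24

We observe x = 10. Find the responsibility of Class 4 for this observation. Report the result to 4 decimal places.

Apply Bayes' rule: the posterior for each component is proportional to its prior times its likelihood at x.
Component likelihoods at x = 10:
  p_1 = 1.32954e-08
  p_2 = 0.0385851
  p_3 = 0.0886614
  p_4 = 0.12511
Weight by the priors:
  π_1·p_1 = 0.23 × 1.32954e-08 = 3.05794e-09
  π_2·p_2 = 0.25 × 0.0385851 = 0.00964628
  π_3·p_3 = 0.28 × 0.0886614 = 0.0248252
  π_4·p_4 = 0.24 × 0.12511 = 0.0300264
Denominator: 3.05794e-09 + 0.00964628 + 0.0248252 + 0.0300264 = 0.0644979
P(Class 4 | x) ≈ 0.4655

0.4655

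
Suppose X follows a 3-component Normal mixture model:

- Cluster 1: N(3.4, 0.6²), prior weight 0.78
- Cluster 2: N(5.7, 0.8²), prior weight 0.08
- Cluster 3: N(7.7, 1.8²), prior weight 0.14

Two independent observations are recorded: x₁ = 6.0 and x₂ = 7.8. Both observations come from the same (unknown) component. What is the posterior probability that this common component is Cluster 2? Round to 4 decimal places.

0.1186

P(component k | x) = P(Z=k)·f_k(x) / marginal(x), where marginal(x) = Σ_j P(Z=j)·f_j(x).
Since both observations come from the same component, the likelihood for component k is f_k(x₁)·f_k(x₂).
  f_1 = [(1/(0.6·√(2π)))·exp(−(6.0−3.4)²/(2·0.6²)) = 0.664904·exp(-9.38889) = 5.56181e-05] × [1.39657e-12] = 7.76746e-17
  f_2 = [(1/(0.8·√(2π)))·exp(−(6.0−5.7)²/(2·0.8²)) = 0.498678·exp(-0.07031) = 0.464819] × [0.0159052] = 0.00739305
  f_3 = [(1/(1.8·√(2π)))·exp(−(6.0−7.7)²/(2·1.8²)) = 0.221635·exp(-0.44599) = 0.141889] × [0.221293] = 0.0313989
Prior × likelihood for each component:
  P(Z=1)·f_1 = 0.78 × 7.76746e-17 = 6.05862e-17
  P(Z=2)·f_2 = 0.08 × 0.00739305 = 0.000591444
  P(Z=3)·f_3 = 0.14 × 0.0313989 = 0.00439585
Denominator: 6.05862e-17 + 0.000591444 + 0.00439585 = 0.0049873
Responsibility of Cluster 2: 0.000591444 / 0.0049873 ≈ 0.1186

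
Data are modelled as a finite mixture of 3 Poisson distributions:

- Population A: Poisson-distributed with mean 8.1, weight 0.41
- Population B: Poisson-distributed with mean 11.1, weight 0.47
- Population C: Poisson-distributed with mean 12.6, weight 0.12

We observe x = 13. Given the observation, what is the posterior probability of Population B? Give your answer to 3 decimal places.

0.630

Apply Bayes' rule: the posterior for each component is proportional to its prior times its likelihood at x.
Component likelihoods at x = 13:
  f_A = e^(−8.1)·8.1^13/13! = 0.0314949
  f_B = e^(−11.1)·11.1^13/13! = 0.0942431
  f_C = e^(−12.6)·12.6^13/13! = 0.109251
Weight by the priors:
  w_A·f_A = 0.41 × 0.0314949 = 0.0129129
  w_B·f_B = 0.47 × 0.0942431 = 0.0442943
  w_C·f_C = 0.12 × 0.109251 = 0.0131101
Sum: 0.0129129 + 0.0442943 + 0.0131101 = 0.0703173
P(Population B | data) ≈ 0.630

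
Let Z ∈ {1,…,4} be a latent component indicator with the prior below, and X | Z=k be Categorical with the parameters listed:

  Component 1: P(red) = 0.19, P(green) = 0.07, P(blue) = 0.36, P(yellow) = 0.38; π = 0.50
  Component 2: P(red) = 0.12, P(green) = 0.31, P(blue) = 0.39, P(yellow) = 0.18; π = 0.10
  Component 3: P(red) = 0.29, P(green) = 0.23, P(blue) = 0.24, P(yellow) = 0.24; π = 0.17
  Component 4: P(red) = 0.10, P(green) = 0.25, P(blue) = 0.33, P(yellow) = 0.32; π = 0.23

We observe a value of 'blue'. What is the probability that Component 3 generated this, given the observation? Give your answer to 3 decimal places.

0.122

By Bayes' theorem, P(k | x) = w_k f_k(x) / Σ_j w_j f_j(x).
Component likelihoods at x = 'blue':
  L_1 = P(blue | comp) = 0.36
  L_2 = P(blue | comp) = 0.39
  L_3 = P(blue | comp) = 0.24
  L_4 = P(blue | comp) = 0.33
Weight by the priors:
  w_1·L_1 = 0.50 × 0.36 = 0.18
  w_2·L_2 = 0.10 × 0.39 = 0.039
  w_3·L_3 = 0.17 × 0.24 = 0.0408
  w_4·L_4 = 0.23 × 0.33 = 0.0759
Sum: 0.18 + 0.039 + 0.0408 + 0.0759 = 0.3357
P(Component 3 | x) ≈ 0.122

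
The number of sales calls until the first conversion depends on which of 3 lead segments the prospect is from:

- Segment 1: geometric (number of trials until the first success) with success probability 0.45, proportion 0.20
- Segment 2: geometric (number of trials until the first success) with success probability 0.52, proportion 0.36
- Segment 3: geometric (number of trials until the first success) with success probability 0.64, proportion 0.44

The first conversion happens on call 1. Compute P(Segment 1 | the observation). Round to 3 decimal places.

Apply Bayes' rule: the posterior for each component is proportional to its prior times its likelihood at x.
Geometric probabilities:
  p_1 = 0.45·(1−0.45)^0 = 0.45·1 = 0.45
  p_2 = 0.52·(1−0.52)^0 = 0.52·1 = 0.52
  p_3 = 0.64·(1−0.64)^0 = 0.64·1 = 0.64
Multiply by the mixture weights:
  π_1·p_1 = 0.20 × 0.45 = 0.09
  π_2·p_2 = 0.36 × 0.52 = 0.1872
  π_3·p_3 = 0.44 × 0.64 = 0.2816
Sum: 0.09 + 0.1872 + 0.2816 = 0.5588
P(Segment 1 | x) = 0.09 / 0.5588 ≈ 0.161

0.161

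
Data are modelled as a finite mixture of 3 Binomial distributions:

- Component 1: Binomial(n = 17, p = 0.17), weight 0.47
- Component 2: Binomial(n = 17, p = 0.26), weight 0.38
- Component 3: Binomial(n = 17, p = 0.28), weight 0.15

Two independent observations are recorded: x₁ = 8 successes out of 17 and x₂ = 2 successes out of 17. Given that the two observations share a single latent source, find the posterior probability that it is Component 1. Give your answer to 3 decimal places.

Apply Bayes' rule: the posterior for each component is proportional to its prior times its likelihood at x.
Since both observations come from the same component, the likelihood for component k is f_k(x₁)·f_k(x₂).
  p_1 = [0.00317015] × [0.240219] = 0.00076153
  p_2 = [0.0337798] × [0.100453] = 0.00339327
  p_3 = [0.0477575] × [0.07724] = 0.00368879
Weight by the priors:
  P(Z=1)·p_1 = 0.47 × 0.00076153 = 0.000357919
  P(Z=2)·p_2 = 0.38 × 0.00339327 = 0.00128944
  P(Z=3)·p_3 = 0.15 × 0.00368879 = 0.000553319
Sum: 0.000357919 + 0.00128944 + 0.000553319 = 0.00220068
So the posterior for Component 1 is 0.000357919 / 0.00220068 ≈ 0.163.

0.163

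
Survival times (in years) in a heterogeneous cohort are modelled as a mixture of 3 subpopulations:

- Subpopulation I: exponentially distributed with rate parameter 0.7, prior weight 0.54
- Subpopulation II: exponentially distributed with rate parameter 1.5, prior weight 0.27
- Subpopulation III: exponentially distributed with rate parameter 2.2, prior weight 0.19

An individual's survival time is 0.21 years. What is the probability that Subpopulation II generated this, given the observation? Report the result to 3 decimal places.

The responsibility of component k is w_k f_k(x) divided by Σ_j w_j f_j(x).
Evaluate each component's likelihood at the observed value:
  L_I = 0.604306
  L_II = 1.09468
  L_III = 1.38605
Unnormalised posteriors:
  w_I·L_I = 0.54 × 0.604306 = 0.326325
  w_II·L_II = 0.27 × 1.09468 = 0.295564
  w_III·L_III = 0.19 × 1.38605 = 0.263349
Marginal: 0.326325 + 0.295564 + 0.263349 = 0.885239
So the posterior for Subpopulation II is 0.295564 / 0.885239 ≈ 0.334.

0.334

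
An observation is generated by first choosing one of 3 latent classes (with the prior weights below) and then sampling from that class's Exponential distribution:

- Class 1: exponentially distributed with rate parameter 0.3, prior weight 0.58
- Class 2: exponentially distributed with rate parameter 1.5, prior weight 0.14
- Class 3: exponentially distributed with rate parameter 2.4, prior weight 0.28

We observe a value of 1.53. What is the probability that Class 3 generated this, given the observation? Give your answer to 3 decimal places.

Apply Bayes' rule: the posterior for each component is proportional to its prior times its likelihood at x.
Component likelihoods at x = 1.53:
  f_1 = 0.3·e^(−0.3·1.53) = 0.3·e^(−0.4590) = 0.189575
  f_2 = 1.5·e^(−1.5·1.53) = 1.5·e^(−2.2950) = 0.151142
  f_3 = 2.4·e^(−2.4·1.53) = 2.4·e^(−3.6720) = 0.0610214
Weight by the priors:
  π_1·f_1 = 0.58 × 0.189575 = 0.109953
  π_2·f_2 = 0.14 × 0.151142 = 0.0211599
  π_3·f_3 = 0.28 × 0.0610214 = 0.017086
Sum: 0.109953 + 0.0211599 + 0.017086 = 0.148199
P(Class 3 | the observation) ≈ 0.115

0.115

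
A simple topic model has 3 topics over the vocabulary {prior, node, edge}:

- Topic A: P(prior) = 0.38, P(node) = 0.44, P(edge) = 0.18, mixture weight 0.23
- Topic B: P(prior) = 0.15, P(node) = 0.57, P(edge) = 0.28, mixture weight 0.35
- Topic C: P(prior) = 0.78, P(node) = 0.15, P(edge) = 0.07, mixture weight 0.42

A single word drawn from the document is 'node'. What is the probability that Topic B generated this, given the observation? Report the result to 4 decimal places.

The responsibility of component k is P(Z=k) f_k(x) divided by Σ_j P(Z=j) f_j(x).
Evaluate each component's likelihood at the observed value:
  f_A = P(node | comp) = 0.44
  f_B = P(node | comp) = 0.57
  f_C = P(node | comp) = 0.15
Unnormalised posteriors:
  P(Z=A)·f_A = 0.23 × 0.44 = 0.1012
  P(Z=B)·f_B = 0.35 × 0.57 = 0.1995
  P(Z=C)·f_C = 0.42 × 0.15 = 0.063
Denominator: 0.1012 + 0.1995 + 0.063 = 0.3637
So the posterior for Topic B is 0.1995 / 0.3637 ≈ 0.5485.

0.5485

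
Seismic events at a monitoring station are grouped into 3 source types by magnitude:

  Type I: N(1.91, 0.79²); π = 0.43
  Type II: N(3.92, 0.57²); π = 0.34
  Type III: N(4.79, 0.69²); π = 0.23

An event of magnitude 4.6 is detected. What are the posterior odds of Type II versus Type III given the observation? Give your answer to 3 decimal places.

Only the two components matter; the odds are (π_i f_i(x)) / (π_j f_j(x)).
Component likelihoods at x = 4.6:
  L_I = (1/(0.79·√(2π)))·exp(−(4.6−1.91)²/(2·0.79²)) = 0.504990·exp(-5.79723) = 0.00153313
  L_II = (1/(0.57·√(2π)))·exp(−(4.6−3.92)²/(2·0.57²)) = 0.699899·exp(-0.71160) = 0.34355
  L_III = (1/(0.69·√(2π)))·exp(−(4.6−4.79)²/(2·0.69²)) = 0.578177·exp(-0.03791) = 0.556668
Odds = (0.34/0.23) × (0.34355/0.556668) = 1.47826 × 0.617154 ≈ 0.912

0.912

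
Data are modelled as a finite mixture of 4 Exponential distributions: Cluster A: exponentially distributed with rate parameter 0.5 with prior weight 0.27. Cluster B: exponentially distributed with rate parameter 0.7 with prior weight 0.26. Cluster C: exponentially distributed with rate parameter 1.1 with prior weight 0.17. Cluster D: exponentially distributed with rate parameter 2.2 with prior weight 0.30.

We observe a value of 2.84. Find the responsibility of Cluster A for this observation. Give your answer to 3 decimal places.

0.487

By Bayes' theorem, P(k | x) = P(Z=k) f_k(x) / Σ_j P(Z=j) f_j(x).
Evaluate each component's likelihood at the observed value:
  L_A = 0.5·e^(−0.5·2.84) = 0.5·e^(−1.4200) = 0.120857
  L_B = 0.7·e^(−0.7·2.84) = 0.7·e^(−1.9880) = 0.0958784
  L_C = 1.1·e^(−1.1·2.84) = 1.1·e^(−3.1240) = 0.048379
  L_D = 2.2·e^(−2.2·2.84) = 2.2·e^(−6.2480) = 0.0042555
Prior × likelihood for each component:
  P(Z=A)·L_A = 0.27 × 0.120857 = 0.0326314
  P(Z=B)·L_B = 0.26 × 0.0958784 = 0.0249284
  P(Z=C)·L_C = 0.17 × 0.048379 = 0.00822443
  P(Z=D)·L_D = 0.30 × 0.0042555 = 0.00127665
Sum: 0.0326314 + 0.0249284 + 0.00822443 + 0.00127665 = 0.0670608
P(Cluster A | 2.84) ≈ 0.487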